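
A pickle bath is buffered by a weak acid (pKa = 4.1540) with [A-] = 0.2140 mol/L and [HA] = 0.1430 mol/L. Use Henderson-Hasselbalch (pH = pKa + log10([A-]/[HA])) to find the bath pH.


ratio = [A-] / [HA] = 0.2140 / 0.1430 = 1.4965
log10(ratio) = 0.1751
pH = pKa + log10(ratio) = 4.1540 + 0.1751 = 4.3291


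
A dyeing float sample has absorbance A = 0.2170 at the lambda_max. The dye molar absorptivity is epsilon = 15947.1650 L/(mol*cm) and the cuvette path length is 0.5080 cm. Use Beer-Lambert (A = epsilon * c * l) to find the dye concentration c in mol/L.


Formula: c = A / (epsilon * l)
Substituting: c = 0.2170 / (15947.1650 * 0.5080)
Result: 2.6786e-05 mol/L


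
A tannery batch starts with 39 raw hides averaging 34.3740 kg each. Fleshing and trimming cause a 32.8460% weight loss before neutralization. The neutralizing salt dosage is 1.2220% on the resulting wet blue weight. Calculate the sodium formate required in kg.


Total_raw = N * avg_wt = 39 * 34.3740 = 1340.5860 kg
Substrate = Total_raw * (1 - loss/100) = 1340.5860 * (1 - 32.8460/100) = 900.2571 kg
Neutralizer = Substrate * pct / 100 = 900.2571 * 1.2220 / 100 = 11.0011 kg


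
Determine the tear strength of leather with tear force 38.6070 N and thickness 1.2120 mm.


Formula: Tear strength = force / thickness
Substituting: Tear strength = 38.6070 / 1.2120
Result: 31.8540 N/mm


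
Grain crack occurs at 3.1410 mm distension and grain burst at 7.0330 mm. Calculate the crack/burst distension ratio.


Formula: Ratio = crack / burst
Substituting: Ratio = 3.1410 / 7.0330
Result: 0.4466


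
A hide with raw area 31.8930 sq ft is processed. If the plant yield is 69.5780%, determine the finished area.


Formula: finished = raw * yield / 100
Substituting: finished = 31.8930 * 69.5780 / 100
Result: 22.1905 sq ft


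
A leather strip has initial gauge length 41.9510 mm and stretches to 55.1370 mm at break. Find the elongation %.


Formula: Elongation = (Lf - L0) / L0 * 100
Substituting: Elongation = (55.1370 - 41.9510) / 41.9510 * 100
Result: 31.4319 %


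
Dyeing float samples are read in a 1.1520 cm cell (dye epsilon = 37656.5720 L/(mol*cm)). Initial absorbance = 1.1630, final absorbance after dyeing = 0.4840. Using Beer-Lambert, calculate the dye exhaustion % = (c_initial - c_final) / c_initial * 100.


c_initial = A_i / (epsilon * l) = 1.1630 / (37656.5720 * 1.1520) = 2.6809e-05 mol/L
c_final = A_f / (epsilon * l) = 0.4840 / (37656.5720 * 1.1520) = 1.1157e-05 mol/L
Exhaustion = (c_initial - c_final) / c_initial * 100 = (2.6809e-05 - 1.1157e-05) / 2.6809e-05 * 100 = 58.3835 %


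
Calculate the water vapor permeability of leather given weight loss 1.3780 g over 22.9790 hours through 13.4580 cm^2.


Formula: WVP = loss / (area * time)
Substituting: WVP = 1.3780 / (13.4580 * 22.9790)
Result: 0.00445592 g/(cm^2*hr)


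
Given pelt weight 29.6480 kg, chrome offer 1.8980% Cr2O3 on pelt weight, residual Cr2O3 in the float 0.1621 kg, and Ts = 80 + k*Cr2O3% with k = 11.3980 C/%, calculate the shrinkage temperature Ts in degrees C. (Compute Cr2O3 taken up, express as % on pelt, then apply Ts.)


Offered = pelt * offer_pct / 100 = 29.6480 * 1.8980 / 100 = 0.5627 kg
Uptake = offered - residual = 0.5627 - 0.1621 = 0.4006 kg
Cr2O3% on pelt = uptake / pelt * 100 = 0.4006 / 29.6480 * 100 = 1.3513 %
Ts = 80 + k * Cr2O3% = 80 + 11.3980 * 1.3513 = 95.4016 C


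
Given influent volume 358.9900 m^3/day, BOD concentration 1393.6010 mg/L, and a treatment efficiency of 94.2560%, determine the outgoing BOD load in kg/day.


Load_in = volume * conc / 1000 = 358.9900 * 1393.6010 / 1000 = 500.2888 kg/day
Removed = Load_in * eff / 100 = 500.2888 * 94.2560 / 100 = 471.5522 kg/day
Load_out = Load_in - Removed = 500.2888 - 471.5522 = 28.7366 kg/day


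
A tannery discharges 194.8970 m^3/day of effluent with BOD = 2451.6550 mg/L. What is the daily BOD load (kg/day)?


Formula: BOD_load = volume * conc / 1000
Substituting: BOD_load = 194.8970 * 2451.6550 / 1000
Result: 477.8202 kg/day


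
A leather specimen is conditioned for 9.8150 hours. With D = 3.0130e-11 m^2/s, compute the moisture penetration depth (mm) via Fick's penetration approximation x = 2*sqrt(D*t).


t = 9.8150 hr * 3600 = 35334.0000 s
D * t = 3.0130e-11 * 35334.0000 = 1.0646e-06
x = 2 * sqrt(D*t) = 2 * sqrt(1.0646e-06) = 0.0020636 m = 2.0636 mm


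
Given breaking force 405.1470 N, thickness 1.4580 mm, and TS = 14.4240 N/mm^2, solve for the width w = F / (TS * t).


Formula: w = F / (TS * t)
Substituting: w = 405.1470 / (14.4240 * 1.4580)
Result: 19.2650 mm


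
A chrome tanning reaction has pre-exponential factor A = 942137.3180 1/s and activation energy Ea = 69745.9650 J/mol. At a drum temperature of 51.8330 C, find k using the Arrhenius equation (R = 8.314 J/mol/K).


T_K = T_C + 273.15 = 51.8330 + 273.15 = 324.9830 K
exponent = -Ea / (R * T_K) = -69745.9650 / (8.314 * 324.9830) = -25.8136
k = A * exp(exponent) = 942137.3180 * exp(-25.8136) = 5.7998e-06 1/s


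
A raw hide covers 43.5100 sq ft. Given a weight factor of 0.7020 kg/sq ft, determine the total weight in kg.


Formula: Weight = area * weight_per_sqft
Substituting: Weight = 43.5100 * 0.7020
Result: 30.5440 kg


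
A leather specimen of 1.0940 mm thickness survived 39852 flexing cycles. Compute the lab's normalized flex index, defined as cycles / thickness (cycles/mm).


Formula: Index = cycles / thickness
Substituting: Index = 39852 / 1.0940
Result: 36427.7879 cycles/mm


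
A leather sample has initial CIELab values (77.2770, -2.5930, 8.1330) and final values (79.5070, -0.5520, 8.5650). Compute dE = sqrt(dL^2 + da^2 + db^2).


dL = 2.2300, da = 2.0410, db = 0.4320
dE = sqrt(2.2300^2 + 2.0410^2 + 0.4320^2) = 3.0537


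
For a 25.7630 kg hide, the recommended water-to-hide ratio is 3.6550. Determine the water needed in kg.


Formula: Water = hide_weight * ratio
Substituting: Water = 25.7630 * 3.6550
Result: 94.1638 kg


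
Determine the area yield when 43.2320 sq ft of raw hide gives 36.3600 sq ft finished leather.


Formula: Yield = finished / raw * 100
Substituting: Yield = 36.3600 / 43.2320 * 100
Result: 84.1044 %


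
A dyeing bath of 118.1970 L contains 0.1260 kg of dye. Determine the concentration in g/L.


Formula: Conc = dye_mass(kg) / volume(L) * 1000
Substituting: Conc = 0.1260 / 118.1970 * 1000
Result: 1.0660 g/L


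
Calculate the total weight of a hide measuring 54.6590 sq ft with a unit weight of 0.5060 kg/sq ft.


Formula: Weight = area * weight_per_sqft
Substituting: Weight = 54.6590 * 0.5060
Result: 27.6575 kg


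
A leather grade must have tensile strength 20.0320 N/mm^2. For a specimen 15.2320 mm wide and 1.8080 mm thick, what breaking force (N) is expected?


Formula: F = TS * w * t
Substituting: F = 20.0320 * 15.2320 * 1.8080
Result: 551.6704 N


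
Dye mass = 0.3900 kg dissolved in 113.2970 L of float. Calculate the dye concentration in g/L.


Formula: Conc = dye_mass(kg) / volume(L) * 1000
Substituting: Conc = 0.3900 / 113.2970 * 1000
Result: 3.4423 g/L


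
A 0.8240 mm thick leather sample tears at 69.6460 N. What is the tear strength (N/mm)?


Formula: Tear strength = force / thickness
Substituting: Tear strength = 69.6460 / 0.8240
Result: 84.5218 N/mm


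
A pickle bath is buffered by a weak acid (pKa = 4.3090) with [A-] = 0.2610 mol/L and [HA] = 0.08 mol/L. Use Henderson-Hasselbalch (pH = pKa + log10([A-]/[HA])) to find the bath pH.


ratio = [A-] / [HA] = 0.2610 / 0.08 = 3.2625
log10(ratio) = 0.5136
pH = pKa + log10(ratio) = 4.3090 + 0.5136 = 4.8226


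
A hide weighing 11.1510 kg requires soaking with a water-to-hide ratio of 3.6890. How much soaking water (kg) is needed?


Formula: Water = hide_weight * ratio
Substituting: Water = 11.1510 * 3.6890
Result: 41.1360 kg


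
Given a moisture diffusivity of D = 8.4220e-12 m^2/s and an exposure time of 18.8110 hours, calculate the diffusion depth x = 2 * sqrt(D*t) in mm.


t = 18.8110 hr * 3600 = 67719.6000 s
D * t = 8.4220e-12 * 67719.6000 = 5.7033e-07
x = 2 * sqrt(D*t) = 2 * sqrt(5.7033e-07) = 0.00151041 m = 1.5104 mm


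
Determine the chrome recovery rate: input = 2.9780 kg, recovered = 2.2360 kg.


Formula: Recovery = recovered / input * 100
Substituting: Recovery = 2.2360 / 2.9780 * 100
Result: 75.0839 %


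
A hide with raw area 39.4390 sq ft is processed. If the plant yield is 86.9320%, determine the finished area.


Formula: finished = raw * yield / 100
Substituting: finished = 39.4390 * 86.9320 / 100
Result: 34.2851 sq ft


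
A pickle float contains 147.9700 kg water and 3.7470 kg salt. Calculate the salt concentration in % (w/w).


Formula: Conc = salt / (water + salt) * 100
Substituting: Conc = 3.7470 / (147.9700 + 3.7470) * 100
Result: 2.4697 %


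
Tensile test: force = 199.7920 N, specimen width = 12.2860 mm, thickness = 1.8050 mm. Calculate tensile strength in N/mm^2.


Formula: TS = force / (width * thickness)
Substituting: TS = 199.7920 / (12.2860 * 1.8050)
Result: 9.0093 N/mm^2


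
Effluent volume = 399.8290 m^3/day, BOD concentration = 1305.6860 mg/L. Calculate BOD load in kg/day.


Formula: BOD_load = volume * conc / 1000
Substituting: BOD_load = 399.8290 * 1305.6860 / 1000
Result: 522.0511 kg/day


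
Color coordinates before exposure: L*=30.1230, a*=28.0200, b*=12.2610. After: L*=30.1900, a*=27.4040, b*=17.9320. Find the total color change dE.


dL = 0.067, da = -0.6160, db = 5.6710
dE = sqrt(0.067^2 + (-0.6160)^2 + 5.6710^2) = 5.7048


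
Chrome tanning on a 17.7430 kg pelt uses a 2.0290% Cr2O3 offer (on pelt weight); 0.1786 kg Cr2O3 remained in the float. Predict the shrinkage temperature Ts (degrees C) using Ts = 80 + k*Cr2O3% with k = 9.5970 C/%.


Offered = pelt * offer_pct / 100 = 17.7430 * 2.0290 / 100 = 0.3600 kg
Uptake = offered - residual = 0.3600 - 0.1786 = 0.1814 kg
Cr2O3% on pelt = uptake / pelt * 100 = 0.1814 / 17.7430 * 100 = 1.0224 %
Ts = 80 + k * Cr2O3% = 80 + 9.5970 * 1.0224 = 89.8120 C


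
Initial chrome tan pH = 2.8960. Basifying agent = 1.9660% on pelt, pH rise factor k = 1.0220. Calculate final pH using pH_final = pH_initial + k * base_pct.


Formula: pH_final = pH_initial + k * base_pct
Substituting: pH_final = 2.8960 + 1.0220 * 1.9660
Result: 4.9053


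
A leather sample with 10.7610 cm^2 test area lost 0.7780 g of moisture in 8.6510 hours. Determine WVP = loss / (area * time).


Formula: WVP = loss / (area * time)
Substituting: WVP = 0.7780 / (10.7610 * 8.6510)
Result: 0.0083572 g/(cm^2*hr)


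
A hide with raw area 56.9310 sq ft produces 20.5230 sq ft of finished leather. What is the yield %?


Formula: Yield = finished / raw * 100
Substituting: Yield = 20.5230 / 56.9310 * 100
Result: 36.0489 %


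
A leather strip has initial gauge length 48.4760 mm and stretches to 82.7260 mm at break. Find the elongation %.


Formula: Elongation = (Lf - L0) / L0 * 100
Substituting: Elongation = (82.7260 - 48.4760) / 48.4760 * 100
Result: 70.6535 %


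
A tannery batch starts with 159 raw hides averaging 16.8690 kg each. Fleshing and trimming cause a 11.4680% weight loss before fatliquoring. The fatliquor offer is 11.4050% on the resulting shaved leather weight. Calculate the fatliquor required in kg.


Total_raw = N * avg_wt = 159 * 16.8690 = 2682.1710 kg
Substrate = Total_raw * (1 - loss/100) = 2682.1710 * (1 - 11.4680/100) = 2374.5796 kg
Fat = Substrate * pct / 100 = 2374.5796 * 11.4050 / 100 = 270.8208 kg


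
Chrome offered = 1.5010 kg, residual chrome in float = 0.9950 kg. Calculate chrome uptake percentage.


Formula: Uptake = (offered - residual) / offered * 100
Substituting: Uptake = (1.5010 - 0.9950) / 1.5010 * 100
Result: 33.7109 %


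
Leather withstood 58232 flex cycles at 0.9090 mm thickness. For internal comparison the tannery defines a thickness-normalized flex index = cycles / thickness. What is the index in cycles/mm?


Formula: Index = cycles / thickness
Substituting: Index = 58232 / 0.9090
Result: 64061.6062 cycles/mm


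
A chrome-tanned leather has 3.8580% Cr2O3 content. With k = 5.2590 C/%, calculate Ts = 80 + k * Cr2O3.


Formula: Ts = 80 + k * Cr2O3
Substituting: Ts = 80 + 5.2590 * 3.8580
Result: 100.2892 C


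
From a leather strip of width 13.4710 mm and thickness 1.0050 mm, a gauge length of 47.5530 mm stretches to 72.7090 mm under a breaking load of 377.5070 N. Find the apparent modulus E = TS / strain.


TS = F / (w * t) = 377.5070 / (13.4710 * 1.0050) = 27.8843 N/mm^2
strain = (Lf - L0) / L0 = (72.7090 - 47.5530) / 47.5530 = 0.5290
E = TS / strain = 27.8843 / 0.5290 = 52.7103 N/mm^2


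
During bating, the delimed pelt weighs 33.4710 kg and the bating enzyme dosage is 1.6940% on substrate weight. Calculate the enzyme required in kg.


Formula: Enzyme = substrate * pct / 100
Substituting: Enzyme = 33.4710 * 1.6940 / 100
Result: 0.5670 kg


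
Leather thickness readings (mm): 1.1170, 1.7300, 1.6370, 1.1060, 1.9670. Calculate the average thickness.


Formula: Average = sum / n
Substituting: Average = 7.5570 / 5
Result: 1.5114 mm


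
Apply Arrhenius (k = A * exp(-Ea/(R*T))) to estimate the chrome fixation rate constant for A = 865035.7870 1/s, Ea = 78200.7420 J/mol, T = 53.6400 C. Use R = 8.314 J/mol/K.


T_K = T_C + 273.15 = 53.6400 + 273.15 = 326.7900 K
exponent = -Ea / (R * T_K) = -78200.7420 / (8.314 * 326.7900) = -28.7827
k = A * exp(exponent) = 865035.7870 * exp(-28.7827) = 2.7343e-07 1/s


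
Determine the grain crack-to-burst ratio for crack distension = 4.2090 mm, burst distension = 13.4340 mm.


Formula: Ratio = crack / burst
Substituting: Ratio = 4.2090 / 13.4340
Result: 0.3133


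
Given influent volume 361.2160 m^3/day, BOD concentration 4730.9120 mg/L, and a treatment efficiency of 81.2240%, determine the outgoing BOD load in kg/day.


Load_in = volume * conc / 1000 = 361.2160 * 4730.9120 / 1000 = 1708.8811 kg/day
Removed = Load_in * eff / 100 = 1708.8811 * 81.2240 / 100 = 1388.0216 kg/day
Load_out = Load_in - Removed = 1708.8811 - 1388.0216 = 320.8595 kg/day


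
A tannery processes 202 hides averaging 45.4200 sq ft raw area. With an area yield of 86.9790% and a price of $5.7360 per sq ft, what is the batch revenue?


Raw_total = N * avg_area = 202 * 45.4200 = 9174.8400 sq ft
Finished = Raw_total * yield / 100 = 9174.8400 * 86.9790 / 100 = 7980.1841 sq ft
Value = Finished * price = 7980.1841 * 5.7360 = 45774.3359 $


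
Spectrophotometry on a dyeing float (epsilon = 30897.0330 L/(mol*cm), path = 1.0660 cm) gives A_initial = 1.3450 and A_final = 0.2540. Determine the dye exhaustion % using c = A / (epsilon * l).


c_initial = A_i / (epsilon * l) = 1.3450 / (30897.0330 * 1.0660) = 4.0836e-05 mol/L
c_final = A_f / (epsilon * l) = 0.2540 / (30897.0330 * 1.0660) = 7.7119e-06 mol/L
Exhaustion = (c_initial - c_final) / c_initial * 100 = (4.0836e-05 - 7.7119e-06) / 4.0836e-05 * 100 = 81.1152 %


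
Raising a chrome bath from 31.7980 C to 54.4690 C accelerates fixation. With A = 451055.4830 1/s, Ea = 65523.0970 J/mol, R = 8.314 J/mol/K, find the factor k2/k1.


T1 = 31.7980 + 273.15 = 304.9480 K; T2 = 54.4690 + 273.15 = 327.6190 K
k1 = A * exp(-Ea/(R*T1)) = 451055.4830 * exp(-65523.0970/(8.314*304.9480)) = 2.6937e-06 1/s
k2 = A * exp(-Ea/(R*T2)) = 451055.4830 * exp(-65523.0970/(8.314*327.6190)) = 1.6108e-05 1/s
k2/k1 = 1.6108e-05 / 2.6937e-06 = 5.9798


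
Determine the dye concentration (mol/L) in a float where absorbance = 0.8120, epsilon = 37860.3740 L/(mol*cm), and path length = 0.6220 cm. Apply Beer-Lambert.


Formula: c = A / (epsilon * l)
Substituting: c = 0.8120 / (37860.3740 * 0.6220)
Result: 3.4481e-05 mol/L


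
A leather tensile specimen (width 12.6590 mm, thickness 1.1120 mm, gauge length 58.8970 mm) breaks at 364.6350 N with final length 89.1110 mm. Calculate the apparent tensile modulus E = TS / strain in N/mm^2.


TS = F / (w * t) = 364.6350 / (12.6590 * 1.1120) = 25.9032 N/mm^2
strain = (Lf - L0) / L0 = (89.1110 - 58.8970) / 58.8970 = 0.5130
E = TS / strain = 25.9032 / 0.5130 = 50.4939 N/mm^2


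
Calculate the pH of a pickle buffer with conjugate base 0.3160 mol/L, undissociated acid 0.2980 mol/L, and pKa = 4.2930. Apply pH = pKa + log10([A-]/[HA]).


ratio = [A-] / [HA] = 0.3160 / 0.2980 = 1.0604
log10(ratio) = 0.0254708
pH = pKa + log10(ratio) = 4.2930 + 0.0254708 = 4.3185


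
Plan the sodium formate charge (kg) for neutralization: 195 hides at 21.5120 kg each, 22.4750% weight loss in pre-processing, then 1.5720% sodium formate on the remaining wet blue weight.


Total_raw = N * avg_wt = 195 * 21.5120 = 4194.8400 kg
Substrate = Total_raw * (1 - loss/100) = 4194.8400 * (1 - 22.4750/100) = 3252.0497 kg
Neutralizer = Substrate * pct / 100 = 3252.0497 * 1.5720 / 100 = 51.1222 kg


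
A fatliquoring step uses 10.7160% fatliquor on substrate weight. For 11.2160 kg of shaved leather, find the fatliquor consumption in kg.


Formula: Fat = substrate * pct / 100
Substituting: Fat = 11.2160 * 10.7160 / 100
Result: 1.2019 kg


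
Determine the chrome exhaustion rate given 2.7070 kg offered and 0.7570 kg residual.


Formula: Uptake = (offered - residual) / offered * 100
Substituting: Uptake = (2.7070 - 0.7570) / 2.7070 * 100
Result: 72.0355 %


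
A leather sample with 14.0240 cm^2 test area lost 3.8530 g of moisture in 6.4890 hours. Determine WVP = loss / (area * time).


Formula: WVP = loss / (area * time)
Substituting: WVP = 3.8530 / (14.0240 * 6.4890)
Result: 0.0423399 g/(cm^2*hr)


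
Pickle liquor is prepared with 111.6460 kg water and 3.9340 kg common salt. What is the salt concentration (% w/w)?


Formula: Conc = salt / (water + salt) * 100
Substituting: Conc = 3.9340 / (111.6460 + 3.9340) * 100
Result: 3.4037 %


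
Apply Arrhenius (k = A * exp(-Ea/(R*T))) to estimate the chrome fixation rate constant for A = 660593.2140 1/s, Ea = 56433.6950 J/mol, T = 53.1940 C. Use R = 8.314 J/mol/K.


T_K = T_C + 273.15 = 53.1940 + 273.15 = 326.3440 K
exponent = -Ea / (R * T_K) = -56433.6950 / (8.314 * 326.3440) = -20.7995
k = A * exp(exponent) = 660593.2140 * exp(-20.7995) = 6.1211e-04 1/s


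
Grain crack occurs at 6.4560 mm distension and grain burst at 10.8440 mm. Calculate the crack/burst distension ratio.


Formula: Ratio = crack / burst
Substituting: Ratio = 6.4560 / 10.8440
Result: 0.5954


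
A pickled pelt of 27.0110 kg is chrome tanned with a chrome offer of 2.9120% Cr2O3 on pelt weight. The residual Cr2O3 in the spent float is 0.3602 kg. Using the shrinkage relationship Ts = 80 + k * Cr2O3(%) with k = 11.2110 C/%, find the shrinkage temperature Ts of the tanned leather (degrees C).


Offered = pelt * offer_pct / 100 = 27.0110 * 2.9120 / 100 = 0.7866 kg
Uptake = offered - residual = 0.7866 - 0.3602 = 0.4264 kg
Cr2O3% on pelt = uptake / pelt * 100 = 0.4264 / 27.0110 * 100 = 1.5785 %
Ts = 80 + k * Cr2O3% = 80 + 11.2110 * 1.5785 = 97.6962 C


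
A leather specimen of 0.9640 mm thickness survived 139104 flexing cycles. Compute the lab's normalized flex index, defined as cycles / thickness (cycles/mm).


Formula: Index = cycles / thickness
Substituting: Index = 139104 / 0.9640
Result: 144298.7552 cycles/mm


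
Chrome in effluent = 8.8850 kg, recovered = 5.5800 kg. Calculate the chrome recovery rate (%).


Formula: Recovery = recovered / input * 100
Substituting: Recovery = 5.5800 / 8.8850 * 100
Result: 62.8025 %


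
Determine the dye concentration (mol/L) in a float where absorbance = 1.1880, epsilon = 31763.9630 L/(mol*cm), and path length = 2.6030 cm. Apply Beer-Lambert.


Formula: c = A / (epsilon * l)
Substituting: c = 1.1880 / (31763.9630 * 2.6030)
Result: 1.4368e-05 mol/L


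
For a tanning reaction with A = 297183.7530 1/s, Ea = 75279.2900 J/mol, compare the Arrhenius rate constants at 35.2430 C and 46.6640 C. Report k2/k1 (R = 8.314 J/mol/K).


T1 = 35.2430 + 273.15 = 308.3930 K; T2 = 46.6640 + 273.15 = 319.8140 K
k1 = A * exp(-Ea/(R*T1)) = 297183.7530 * exp(-75279.2900/(8.314*308.3930)) = 5.2722e-08 1/s
k2 = A * exp(-Ea/(R*T2)) = 297183.7530 * exp(-75279.2900/(8.314*319.8140)) = 1.5044e-07 1/s
k2/k1 = 1.5044e-07 / 5.2722e-08 = 2.8534


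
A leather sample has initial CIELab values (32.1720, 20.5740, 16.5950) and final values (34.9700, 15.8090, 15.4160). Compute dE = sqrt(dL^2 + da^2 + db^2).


dL = 2.7980, da = -4.7650, db = -1.1790
dE = sqrt(2.7980^2 + (-4.7650)^2 + (-1.1790)^2) = 5.6501


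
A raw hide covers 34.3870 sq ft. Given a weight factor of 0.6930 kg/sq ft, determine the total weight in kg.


Formula: Weight = area * weight_per_sqft
Substituting: Weight = 34.3870 * 0.6930
Result: 23.8302 kg


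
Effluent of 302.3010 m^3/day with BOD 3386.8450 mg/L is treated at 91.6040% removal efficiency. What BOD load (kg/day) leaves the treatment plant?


Load_in = volume * conc / 1000 = 302.3010 * 3386.8450 / 1000 = 1023.8466 kg/day
Removed = Load_in * eff / 100 = 1023.8466 * 91.6040 / 100 = 937.8845 kg/day
Load_out = Load_in - Removed = 1023.8466 - 937.8845 = 85.9622 kg/day


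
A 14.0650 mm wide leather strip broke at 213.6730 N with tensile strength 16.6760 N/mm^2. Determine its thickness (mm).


Formula: t = F / (TS * w)
Substituting: t = 213.6730 / (16.6760 * 14.0650)
Result: 0.9110 mm


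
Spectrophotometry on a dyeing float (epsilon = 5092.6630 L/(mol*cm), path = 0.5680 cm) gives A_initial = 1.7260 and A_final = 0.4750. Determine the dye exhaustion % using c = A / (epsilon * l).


c_initial = A_i / (epsilon * l) = 1.7260 / (5092.6630 * 0.5680) = 5.9669e-04 mol/L
c_final = A_f / (epsilon * l) = 0.4750 / (5092.6630 * 0.5680) = 1.6421e-04 mol/L
Exhaustion = (c_initial - c_final) / c_initial * 100 = (5.9669e-04 - 1.6421e-04) / 5.9669e-04 * 100 = 72.4797 %


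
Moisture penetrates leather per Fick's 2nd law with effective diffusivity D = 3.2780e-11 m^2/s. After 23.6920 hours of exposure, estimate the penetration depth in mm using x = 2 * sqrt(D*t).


t = 23.6920 hr * 3600 = 85291.2000 s
D * t = 3.2780e-11 * 85291.2000 = 2.7958e-06
x = 2 * sqrt(D*t) = 2 * sqrt(2.7958e-06) = 0.00334416 m = 3.3442 mm


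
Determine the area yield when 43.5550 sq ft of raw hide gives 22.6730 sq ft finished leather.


Formula: Yield = finished / raw * 100
Substituting: Yield = 22.6730 / 43.5550 * 100
Result: 52.0560 %


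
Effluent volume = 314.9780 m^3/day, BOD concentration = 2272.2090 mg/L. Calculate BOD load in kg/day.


Formula: BOD_load = volume * conc / 1000
Substituting: BOD_load = 314.9780 * 2272.2090 / 1000
Result: 715.6958 kg/day


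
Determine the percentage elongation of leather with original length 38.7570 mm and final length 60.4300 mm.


Formula: Elongation = (Lf - L0) / L0 * 100
Substituting: Elongation = (60.4300 - 38.7570) / 38.7570 * 100
Result: 55.9202 %


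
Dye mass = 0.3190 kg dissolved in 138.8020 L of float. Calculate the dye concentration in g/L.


Formula: Conc = dye_mass(kg) / volume(L) * 1000
Substituting: Conc = 0.3190 / 138.8020 * 1000
Result: 2.2982 g/L


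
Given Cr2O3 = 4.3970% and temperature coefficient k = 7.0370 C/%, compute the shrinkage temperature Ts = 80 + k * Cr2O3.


Formula: Ts = 80 + k * Cr2O3
Substituting: Ts = 80 + 7.0370 * 4.3970
Result: 110.9417 C


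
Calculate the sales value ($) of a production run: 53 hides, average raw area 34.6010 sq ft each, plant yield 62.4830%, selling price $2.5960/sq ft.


Raw_total = N * avg_area = 53 * 34.6010 = 1833.8530 sq ft
Finished = Raw_total * yield / 100 = 1833.8530 * 62.4830 / 100 = 1145.8464 sq ft
Value = Finished * price = 1145.8464 * 2.5960 = 2974.6172 $


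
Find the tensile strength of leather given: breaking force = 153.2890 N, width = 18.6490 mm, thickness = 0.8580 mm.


Formula: TS = force / (width * thickness)
Substituting: TS = 153.2890 / (18.6490 * 0.8580)
Result: 9.5801 N/mm^2


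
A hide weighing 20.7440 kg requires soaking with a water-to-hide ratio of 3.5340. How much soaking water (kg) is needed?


Formula: Water = hide_weight * ratio
Substituting: Water = 20.7440 * 3.5340
Result: 73.3093 kg


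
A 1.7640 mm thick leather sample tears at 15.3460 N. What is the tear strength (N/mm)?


Formula: Tear strength = force / thickness
Substituting: Tear strength = 15.3460 / 1.7640
Result: 8.6995 N/mm


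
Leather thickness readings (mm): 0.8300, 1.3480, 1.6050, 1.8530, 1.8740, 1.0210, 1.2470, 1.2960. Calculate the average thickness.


Formula: Average = sum / n
Substituting: Average = 11.0740 / 8
Result: 1.3842 mm


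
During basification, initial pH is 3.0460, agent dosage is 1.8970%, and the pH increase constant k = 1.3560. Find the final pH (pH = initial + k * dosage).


Formula: pH_final = pH_initial + k * base_pct
Substituting: pH_final = 3.0460 + 1.3560 * 1.8970
Result: 5.6183


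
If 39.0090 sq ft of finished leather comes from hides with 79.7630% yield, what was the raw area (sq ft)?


Formula: raw = finished * 100 / yield
Substituting: raw = 39.0090 * 100 / 79.7630
Result: 48.9061 sq ft


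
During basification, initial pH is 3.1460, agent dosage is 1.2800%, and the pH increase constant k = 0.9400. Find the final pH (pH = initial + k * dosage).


Formula: pH_final = pH_initial + k * base_pct
Substituting: pH_final = 3.1460 + 0.9400 * 1.2800
Result: 4.3492


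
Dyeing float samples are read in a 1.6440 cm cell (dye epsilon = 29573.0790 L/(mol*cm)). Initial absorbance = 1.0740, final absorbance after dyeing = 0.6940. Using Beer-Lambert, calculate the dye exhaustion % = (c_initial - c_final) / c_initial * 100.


c_initial = A_i / (epsilon * l) = 1.0740 / (29573.0790 * 1.6440) = 2.2091e-05 mol/L
c_final = A_f / (epsilon * l) = 0.6940 / (29573.0790 * 1.6440) = 1.4275e-05 mol/L
Exhaustion = (c_initial - c_final) / c_initial * 100 = (2.2091e-05 - 1.4275e-05) / 2.2091e-05 * 100 = 35.3818 %


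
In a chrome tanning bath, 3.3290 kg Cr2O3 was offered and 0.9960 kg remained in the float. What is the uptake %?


Formula: Uptake = (offered - residual) / offered * 100
Substituting: Uptake = (3.3290 - 0.9960) / 3.3290 * 100
Result: 70.0811 %


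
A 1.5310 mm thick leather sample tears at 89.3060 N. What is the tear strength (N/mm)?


Formula: Tear strength = force / thickness
Substituting: Tear strength = 89.3060 / 1.5310
Result: 58.3318 N/mm


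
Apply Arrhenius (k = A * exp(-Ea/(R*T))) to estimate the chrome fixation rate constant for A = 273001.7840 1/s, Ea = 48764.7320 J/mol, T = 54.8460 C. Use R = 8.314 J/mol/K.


T_K = T_C + 273.15 = 54.8460 + 273.15 = 327.9960 K
exponent = -Ea / (R * T_K) = -48764.7320 / (8.314 * 327.9960) = -17.8825
k = A * exp(exponent) = 273001.7840 * exp(-17.8825) = 0.0046764 1/s


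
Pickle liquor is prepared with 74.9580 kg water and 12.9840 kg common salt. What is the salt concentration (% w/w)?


Formula: Conc = salt / (water + salt) * 100
Substituting: Conc = 12.9840 / (74.9580 + 12.9840) * 100
Result: 14.7643 %


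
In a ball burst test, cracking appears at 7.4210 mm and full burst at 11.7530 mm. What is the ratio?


Formula: Ratio = crack / burst
Substituting: Ratio = 7.4210 / 11.7530
Result: 0.6314


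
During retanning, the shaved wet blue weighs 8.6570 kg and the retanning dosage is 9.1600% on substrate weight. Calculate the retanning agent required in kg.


Formula: Retan = substrate * pct / 100
Substituting: Retan = 8.6570 * 9.1600 / 100
Result: 0.7930 kg


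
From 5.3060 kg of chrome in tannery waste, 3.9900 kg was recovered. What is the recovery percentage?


Formula: Recovery = recovered / input * 100
Substituting: Recovery = 3.9900 / 5.3060 * 100
Result: 75.1979 %


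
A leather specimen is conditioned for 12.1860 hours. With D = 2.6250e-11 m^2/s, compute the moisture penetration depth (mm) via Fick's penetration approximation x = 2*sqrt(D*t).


t = 12.1860 hr * 3600 = 43869.6000 s
D * t = 2.6250e-11 * 43869.6000 = 1.1516e-06
x = 2 * sqrt(D*t) = 2 * sqrt(1.1516e-06) = 0.00214623 m = 2.1462 mm


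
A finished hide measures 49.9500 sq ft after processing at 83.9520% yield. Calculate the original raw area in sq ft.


Formula: raw = finished * 100 / yield
Substituting: raw = 49.9500 * 100 / 83.9520
Result: 59.4983 sq ft


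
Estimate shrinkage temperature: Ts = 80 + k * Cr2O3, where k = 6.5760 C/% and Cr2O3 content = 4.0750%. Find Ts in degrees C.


Formula: Ts = 80 + k * Cr2O3
Substituting: Ts = 80 + 6.5760 * 4.0750
Result: 106.7972 C


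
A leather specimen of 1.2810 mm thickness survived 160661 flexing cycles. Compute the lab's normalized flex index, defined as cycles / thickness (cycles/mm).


Formula: Index = cycles / thickness
Substituting: Index = 160661 / 1.2810
Result: 125418.4231 cycles/mm


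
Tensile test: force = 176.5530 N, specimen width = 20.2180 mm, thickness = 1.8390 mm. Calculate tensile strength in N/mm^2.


Formula: TS = force / (width * thickness)
Substituting: TS = 176.5530 / (20.2180 * 1.8390)
Result: 4.7485 N/mm^2


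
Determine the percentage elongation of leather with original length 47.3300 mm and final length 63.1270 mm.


Formula: Elongation = (Lf - L0) / L0 * 100
Substituting: Elongation = (63.1270 - 47.3300) / 47.3300 * 100
Result: 33.3763 %


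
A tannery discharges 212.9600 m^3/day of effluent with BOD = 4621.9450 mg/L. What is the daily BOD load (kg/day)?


Formula: BOD_load = volume * conc / 1000
Substituting: BOD_load = 212.9600 * 4621.9450 / 1000
Result: 984.2894 kg/day


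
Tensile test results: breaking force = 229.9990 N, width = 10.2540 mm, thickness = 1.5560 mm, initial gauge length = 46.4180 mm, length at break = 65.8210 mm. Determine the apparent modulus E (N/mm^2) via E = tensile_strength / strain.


TS = F / (w * t) = 229.9990 / (10.2540 * 1.5560) = 14.4153 N/mm^2
strain = (Lf - L0) / L0 = (65.8210 - 46.4180) / 46.4180 = 0.4180
E = TS / strain = 14.4153 / 0.4180 = 34.4858 N/mm^2


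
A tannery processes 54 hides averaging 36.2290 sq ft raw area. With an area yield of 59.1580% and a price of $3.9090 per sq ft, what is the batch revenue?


Raw_total = N * avg_area = 54 * 36.2290 = 1956.3660 sq ft
Finished = Raw_total * yield / 100 = 1956.3660 * 59.1580 / 100 = 1157.3470 sq ft
Value = Finished * price = 1157.3470 * 3.9090 = 4524.0694 $


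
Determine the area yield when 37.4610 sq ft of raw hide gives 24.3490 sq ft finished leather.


Formula: Yield = finished / raw * 100
Substituting: Yield = 24.3490 / 37.4610 * 100
Result: 64.9983 %


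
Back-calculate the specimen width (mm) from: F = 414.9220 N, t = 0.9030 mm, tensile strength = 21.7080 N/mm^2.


Formula: w = F / (TS * t)
Substituting: w = 414.9220 / (21.7080 * 0.9030)
Result: 21.1670 mm


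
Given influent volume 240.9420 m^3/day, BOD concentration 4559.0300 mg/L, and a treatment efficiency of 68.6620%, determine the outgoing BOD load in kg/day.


Load_in = volume * conc / 1000 = 240.9420 * 4559.0300 / 1000 = 1098.4618 kg/day
Removed = Load_in * eff / 100 = 1098.4618 * 68.6620 / 100 = 754.2258 kg/day
Load_out = Load_in - Removed = 1098.4618 - 754.2258 = 344.2360 kg/day


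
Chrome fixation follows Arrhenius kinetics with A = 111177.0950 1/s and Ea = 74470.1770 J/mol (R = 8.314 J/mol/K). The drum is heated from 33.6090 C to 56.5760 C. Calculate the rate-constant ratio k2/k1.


T1 = 33.6090 + 273.15 = 306.7590 K; T2 = 56.5760 + 273.15 = 329.7260 K
k1 = A * exp(-Ea/(R*T1)) = 111177.0950 * exp(-74470.1770/(8.314*306.7590)) = 2.3166e-08 1/s
k2 = A * exp(-Ea/(R*T2)) = 111177.0950 * exp(-74470.1770/(8.314*329.7260)) = 1.7707e-07 1/s
k2/k1 = 1.7707e-07 / 2.3166e-08 = 7.6437


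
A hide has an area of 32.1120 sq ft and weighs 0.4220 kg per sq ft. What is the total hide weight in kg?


Formula: Weight = area * weight_per_sqft
Substituting: Weight = 32.1120 * 0.4220
Result: 13.5513 kg


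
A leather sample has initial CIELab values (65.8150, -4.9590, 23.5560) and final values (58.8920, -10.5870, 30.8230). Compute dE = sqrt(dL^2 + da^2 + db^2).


dL = -6.9230, da = -5.6280, db = 7.2670
dE = sqrt((-6.9230)^2 + (-5.6280)^2 + 7.2670^2) = 11.5070


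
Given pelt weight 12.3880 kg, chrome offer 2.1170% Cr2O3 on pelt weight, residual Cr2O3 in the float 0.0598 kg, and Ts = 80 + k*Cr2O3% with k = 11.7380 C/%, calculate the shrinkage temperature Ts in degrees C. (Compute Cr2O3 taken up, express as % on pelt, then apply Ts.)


Offered = pelt * offer_pct / 100 = 12.3880 * 2.1170 / 100 = 0.2623 kg
Uptake = offered - residual = 0.2623 - 0.0598 = 0.2025 kg
Cr2O3% on pelt = uptake / pelt * 100 = 0.2025 / 12.3880 * 100 = 1.6343 %
Ts = 80 + k * Cr2O3% = 80 + 11.7380 * 1.6343 = 99.1831 C


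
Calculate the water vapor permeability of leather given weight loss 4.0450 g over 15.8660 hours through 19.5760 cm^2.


Formula: WVP = loss / (area * time)
Substituting: WVP = 4.0450 / (19.5760 * 15.8660)
Result: 0.0130235 g/(cm^2*hr)


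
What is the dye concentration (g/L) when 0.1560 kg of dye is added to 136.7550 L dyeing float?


Formula: Conc = dye_mass(kg) / volume(L) * 1000
Substituting: Conc = 0.1560 / 136.7550 * 1000
Result: 1.1407 g/L


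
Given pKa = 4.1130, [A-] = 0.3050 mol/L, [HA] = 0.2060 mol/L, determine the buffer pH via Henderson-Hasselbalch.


ratio = [A-] / [HA] = 0.3050 / 0.2060 = 1.4806
log10(ratio) = 0.1704
pH = pKa + log10(ratio) = 4.1130 + 0.1704 = 4.2834


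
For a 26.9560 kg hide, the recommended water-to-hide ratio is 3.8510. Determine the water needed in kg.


Formula: Water = hide_weight * ratio
Substituting: Water = 26.9560 * 3.8510
Result: 103.8076 kg


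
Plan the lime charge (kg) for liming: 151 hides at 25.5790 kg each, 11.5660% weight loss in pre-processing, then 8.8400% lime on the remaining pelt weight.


Total_raw = N * avg_wt = 151 * 25.5790 = 3862.4290 kg
Substrate = Total_raw * (1 - loss/100) = 3862.4290 * (1 - 11.5660/100) = 3415.7005 kg
Lime = Substrate * pct / 100 = 3415.7005 * 8.8400 / 100 = 301.9479 kg


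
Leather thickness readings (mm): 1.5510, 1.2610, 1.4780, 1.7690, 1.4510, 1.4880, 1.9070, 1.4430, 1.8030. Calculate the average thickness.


Formula: Average = sum / n
Substituting: Average = 14.1510 / 9
Result: 1.5723 mm


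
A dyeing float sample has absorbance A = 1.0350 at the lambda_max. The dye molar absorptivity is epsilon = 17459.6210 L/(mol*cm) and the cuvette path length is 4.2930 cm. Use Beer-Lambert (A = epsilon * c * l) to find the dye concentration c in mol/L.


Formula: c = A / (epsilon * l)
Substituting: c = 1.0350 / (17459.6210 * 4.2930)
Result: 1.3808e-05 mol/L


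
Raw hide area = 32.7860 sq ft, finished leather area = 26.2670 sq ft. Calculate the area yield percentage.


Formula: Yield = finished / raw * 100
Substituting: Yield = 26.2670 / 32.7860 * 100
Result: 80.1165 %


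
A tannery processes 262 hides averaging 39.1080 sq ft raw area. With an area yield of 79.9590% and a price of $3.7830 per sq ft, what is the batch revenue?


Raw_total = N * avg_area = 262 * 39.1080 = 10246.2960 sq ft
Finished = Raw_total * yield / 100 = 10246.2960 * 79.9590 / 100 = 8192.8358 sq ft
Value = Finished * price = 8192.8358 * 3.7830 = 30993.4979 $


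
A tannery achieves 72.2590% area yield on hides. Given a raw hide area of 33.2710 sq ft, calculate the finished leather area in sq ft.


Formula: finished = raw * yield / 100
Substituting: finished = 33.2710 * 72.2590 / 100
Result: 24.0413 sq ft


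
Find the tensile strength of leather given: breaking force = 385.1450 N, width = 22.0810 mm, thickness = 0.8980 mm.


Formula: TS = force / (width * thickness)
Substituting: TS = 385.1450 / (22.0810 * 0.8980)
Result: 19.4236 N/mm^2


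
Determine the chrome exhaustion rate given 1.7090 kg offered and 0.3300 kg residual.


Formula: Uptake = (offered - residual) / offered * 100
Substituting: Uptake = (1.7090 - 0.3300) / 1.7090 * 100
Result: 80.6905 %


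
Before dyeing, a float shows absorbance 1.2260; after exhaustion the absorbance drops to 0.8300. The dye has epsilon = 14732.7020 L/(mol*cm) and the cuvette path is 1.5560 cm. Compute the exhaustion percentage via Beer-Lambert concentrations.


c_initial = A_i / (epsilon * l) = 1.2260 / (14732.7020 * 1.5560) = 5.3481e-05 mol/L
c_final = A_f / (epsilon * l) = 0.8300 / (14732.7020 * 1.5560) = 3.6206e-05 mol/L
Exhaustion = (c_initial - c_final) / c_initial * 100 = (5.3481e-05 - 3.6206e-05) / 5.3481e-05 * 100 = 32.3002 %


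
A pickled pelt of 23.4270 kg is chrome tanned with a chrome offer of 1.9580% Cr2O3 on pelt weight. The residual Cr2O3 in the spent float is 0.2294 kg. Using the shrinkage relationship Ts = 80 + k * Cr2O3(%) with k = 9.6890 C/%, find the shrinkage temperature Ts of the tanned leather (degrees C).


Offered = pelt * offer_pct / 100 = 23.4270 * 1.9580 / 100 = 0.4587 kg
Uptake = offered - residual = 0.4587 - 0.2294 = 0.2293 kg
Cr2O3% on pelt = uptake / pelt * 100 = 0.2293 / 23.4270 * 100 = 0.9788 %
Ts = 80 + k * Cr2O3% = 80 + 9.6890 * 0.9788 = 89.4835 C


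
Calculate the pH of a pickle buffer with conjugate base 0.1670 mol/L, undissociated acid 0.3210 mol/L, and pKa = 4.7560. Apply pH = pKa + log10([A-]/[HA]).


ratio = [A-] / [HA] = 0.1670 / 0.3210 = 0.5202
log10(ratio) = -0.2838
pH = pKa + log10(ratio) = 4.7560 - 0.2838 = 4.4722


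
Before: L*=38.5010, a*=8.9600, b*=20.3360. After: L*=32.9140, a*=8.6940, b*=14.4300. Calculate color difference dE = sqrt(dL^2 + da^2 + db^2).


dL = -5.5870, da = -0.2660, db = -5.9060
dE = sqrt((-5.5870)^2 + (-0.2660)^2 + (-5.9060)^2) = 8.1343


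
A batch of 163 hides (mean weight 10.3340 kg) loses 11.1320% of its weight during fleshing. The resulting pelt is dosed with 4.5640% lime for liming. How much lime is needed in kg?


Total_raw = N * avg_wt = 163 * 10.3340 = 1684.4420 kg
Substrate = Total_raw * (1 - loss/100) = 1684.4420 * (1 - 11.1320/100) = 1496.9299 kg
Lime = Substrate * pct / 100 = 1496.9299 * 4.5640 / 100 = 68.3199 kg


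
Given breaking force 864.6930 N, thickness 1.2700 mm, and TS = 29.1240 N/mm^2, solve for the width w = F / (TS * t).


Formula: w = F / (TS * t)
Substituting: w = 864.6930 / (29.1240 * 1.2700)
Result: 23.3780 mm


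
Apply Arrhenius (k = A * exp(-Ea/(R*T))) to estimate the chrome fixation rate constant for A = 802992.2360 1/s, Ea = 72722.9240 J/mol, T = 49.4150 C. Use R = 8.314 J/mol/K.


T_K = T_C + 273.15 = 49.4150 + 273.15 = 322.5650 K
exponent = -Ea / (R * T_K) = -72722.9240 / (8.314 * 322.5650) = -27.1172
k = A * exp(exponent) = 802992.2360 * exp(-27.1172) = 1.3424e-06 1/s


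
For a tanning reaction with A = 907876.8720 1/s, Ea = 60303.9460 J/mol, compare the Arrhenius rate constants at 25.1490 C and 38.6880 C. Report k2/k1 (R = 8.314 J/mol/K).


T1 = 25.1490 + 273.15 = 298.2990 K; T2 = 38.6880 + 273.15 = 311.8380 K
k1 = A * exp(-Ea/(R*T1)) = 907876.8720 * exp(-60303.9460/(8.314*298.2990)) = 2.4999e-05 1/s
k2 = A * exp(-Ea/(R*T2)) = 907876.8720 * exp(-60303.9460/(8.314*311.8380)) = 7.1847e-05 1/s
k2/k1 = 7.1847e-05 / 2.4999e-05 = 2.8740


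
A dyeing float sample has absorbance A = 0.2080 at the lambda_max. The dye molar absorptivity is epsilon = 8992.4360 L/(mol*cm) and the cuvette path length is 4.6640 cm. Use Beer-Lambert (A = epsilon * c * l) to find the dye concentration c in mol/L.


Formula: c = A / (epsilon * l)
Substituting: c = 0.2080 / (8992.4360 * 4.6640)
Result: 4.9594e-06 mol/L


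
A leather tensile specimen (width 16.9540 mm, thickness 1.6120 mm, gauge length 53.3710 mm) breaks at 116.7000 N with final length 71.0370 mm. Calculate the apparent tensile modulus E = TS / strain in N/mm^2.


TS = F / (w * t) = 116.7000 / (16.9540 * 1.6120) = 4.2701 N/mm^2
strain = (Lf - L0) / L0 = (71.0370 - 53.3710) / 53.3710 = 0.3310
E = TS / strain = 4.2701 / 0.3310 = 12.9003 N/mm^2


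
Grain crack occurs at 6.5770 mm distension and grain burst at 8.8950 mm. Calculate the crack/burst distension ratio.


Formula: Ratio = crack / burst
Substituting: Ratio = 6.5770 / 8.8950
Result: 0.7394


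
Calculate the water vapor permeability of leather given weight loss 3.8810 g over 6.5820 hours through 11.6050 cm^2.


Formula: WVP = loss / (area * time)
Substituting: WVP = 3.8810 / (11.6050 * 6.5820)
Result: 0.050809 g/(cm^2*hr)
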